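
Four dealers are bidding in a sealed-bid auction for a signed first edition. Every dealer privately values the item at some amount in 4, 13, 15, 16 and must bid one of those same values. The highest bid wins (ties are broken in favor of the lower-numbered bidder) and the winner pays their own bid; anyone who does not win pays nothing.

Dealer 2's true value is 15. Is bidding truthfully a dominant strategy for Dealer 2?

No

Consider the case where Dealer 1 bids 4, Dealer 3 bids 4 and Dealer 4 bids 4.
Truthful bid 15: wins, pays 15, utility 15 - 15 = 0.
Bid 13 instead: wins, pays 13, utility 15 - 13 = 2.
Since 2 > 0, bidding 13 is strictly better here, so truthful bidding is not dominant.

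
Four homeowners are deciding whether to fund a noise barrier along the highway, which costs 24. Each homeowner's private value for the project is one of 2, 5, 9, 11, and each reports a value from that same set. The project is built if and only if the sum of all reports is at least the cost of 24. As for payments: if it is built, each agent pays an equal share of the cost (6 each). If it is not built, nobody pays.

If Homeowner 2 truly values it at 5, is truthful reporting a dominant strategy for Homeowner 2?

No

Consider the case where Homeowner 1 reports 2, Homeowner 3 reports 9 and Homeowner 4 reports 9.
Truthful report 5: project built, pays 6, utility 5 - 6 = -1.
Report 2 instead: project not built, utility 0.
Since 0 > -1, reporting 2 is strictly better here, so truthful reporting is not dominant.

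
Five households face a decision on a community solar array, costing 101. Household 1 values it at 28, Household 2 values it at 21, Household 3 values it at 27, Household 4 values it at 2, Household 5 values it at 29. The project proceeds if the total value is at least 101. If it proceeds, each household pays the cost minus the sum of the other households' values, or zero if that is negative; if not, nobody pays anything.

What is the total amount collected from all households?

81

Total value 107 ≥ cost 101, so it is built.
Household 1: others sum to 79; max(0, 101 - 79) = 22.
Household 2: others sum to 86; max(0, 101 - 86) = 15.
Household 3: others sum to 80; max(0, 101 - 80) = 21.
Household 4: others sum to 105; max(0, 101 - 105) = 0.
Household 5: others sum to 78; max(0, 101 - 78) = 23.
Total collected = 22 + 15 + 21 + 0 + 23 = 81.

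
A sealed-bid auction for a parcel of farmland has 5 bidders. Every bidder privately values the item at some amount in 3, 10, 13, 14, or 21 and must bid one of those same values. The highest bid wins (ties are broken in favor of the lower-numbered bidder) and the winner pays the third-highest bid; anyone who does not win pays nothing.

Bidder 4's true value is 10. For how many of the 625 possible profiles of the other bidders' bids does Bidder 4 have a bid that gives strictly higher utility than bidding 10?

12

Others bid (3, 3, 3, 13): truth gives 0; bid 13 gives 7 > 0. Violating.
Others bid (3, 3, 3, 14): truth gives 0; bid 14 gives 7 > 0. Violating.
Others bid (3, 3, 3, 21): truth gives 0; bid 21 gives 7 > 0. Violating.
Others bid (3, 3, 10, 3): truth gives 0; bid 13 gives 7 > 0. Violating.
Others bid (3, 3, 3, 3): truth gives 7; no alternative beats it.
Others bid (3, 3, 3, 10): truth gives 7; no alternative beats it.
(Checking all 625 profiles: 12 have a profitable deviation, 613 do not.)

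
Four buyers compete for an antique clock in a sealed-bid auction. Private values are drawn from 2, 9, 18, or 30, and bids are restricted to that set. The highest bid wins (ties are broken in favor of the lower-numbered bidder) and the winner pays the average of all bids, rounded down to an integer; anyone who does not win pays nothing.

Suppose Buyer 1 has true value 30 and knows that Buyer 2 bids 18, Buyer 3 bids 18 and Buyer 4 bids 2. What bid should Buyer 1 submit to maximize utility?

18

Bid 2: loses, pays 0, utility 0.
Bid 9: loses, pays 0, utility 0.
Bid 18: wins, pays 14, utility 30 - 14 = 16.
Bid 30: wins, pays 17, utility 30 - 17 = 13.
The best choice is 18 with utility 16.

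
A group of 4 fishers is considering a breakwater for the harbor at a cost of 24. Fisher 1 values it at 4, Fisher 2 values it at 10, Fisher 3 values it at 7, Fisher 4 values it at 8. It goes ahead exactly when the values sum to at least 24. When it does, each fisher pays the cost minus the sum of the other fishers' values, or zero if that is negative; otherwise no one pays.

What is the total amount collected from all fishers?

10

Total value 29 ≥ cost 24, so it is built.
Fisher 1: others sum to 25; max(0, 24 - 25) = 0.
Fisher 2: others sum to 19; max(0, 24 - 19) = 5.
Fisher 3: others sum to 22; max(0, 24 - 22) = 2.
Fisher 4: others sum to 21; max(0, 24 - 21) = 3.
Total collected = 0 + 5 + 2 + 3 = 10.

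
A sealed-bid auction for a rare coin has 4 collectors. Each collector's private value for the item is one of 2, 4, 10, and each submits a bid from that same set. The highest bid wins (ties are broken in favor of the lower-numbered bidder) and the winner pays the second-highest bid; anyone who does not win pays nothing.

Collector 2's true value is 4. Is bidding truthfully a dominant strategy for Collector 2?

Yes

Check each profile of the others' bids and compare truth against every alternative bid.
Others bid (2, 2, 2): truth gives 2, best alternative gives 2.
Others bid (2, 2, 4): truth gives 0, best alternative gives 0.
Others bid (2, 2, 10): truth gives 0, best alternative gives 0.
Others bid (2, 4, 2): truth gives 0, best alternative gives 0.
Others bid (2, 4, 4): truth gives 0, best alternative gives 0.
Others bid (2, 4, 10): truth gives 0, best alternative gives 0.
(Remaining 21 profiles checked similarly; truth is weakly best in each.)
In every case the truthful bid is at least as good as any alternative, so it is a dominant strategy.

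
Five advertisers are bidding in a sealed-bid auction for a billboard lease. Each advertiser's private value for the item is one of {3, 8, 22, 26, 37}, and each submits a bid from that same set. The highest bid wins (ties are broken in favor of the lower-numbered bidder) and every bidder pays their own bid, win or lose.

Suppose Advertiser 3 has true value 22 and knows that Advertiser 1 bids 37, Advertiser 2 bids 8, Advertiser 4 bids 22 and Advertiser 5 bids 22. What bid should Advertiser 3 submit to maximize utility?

3

Bid 3: loses but pays 3, utility -3.
Bid 8: loses but pays 8, utility -8.
Bid 22: loses but pays 22, utility -22.
Bid 26: loses but pays 26, utility -26.
Bid 37: loses but pays 37, utility -37.
The best choice is 3 with utility -3.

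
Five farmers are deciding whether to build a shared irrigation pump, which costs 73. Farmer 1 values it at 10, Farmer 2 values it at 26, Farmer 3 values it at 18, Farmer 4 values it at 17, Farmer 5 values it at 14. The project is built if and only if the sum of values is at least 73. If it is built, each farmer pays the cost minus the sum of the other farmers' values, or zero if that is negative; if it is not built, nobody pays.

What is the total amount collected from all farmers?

Total value 85 ≥ cost 73, so it is built.
Farmer 1: others sum to 75; max(0, 73 - 75) = 0.
Farmer 2: others sum to 59; max(0, 73 - 59) = 14.
Farmer 3: others sum to 67; max(0, 73 - 67) = 6.
Farmer 4: others sum to 68; max(0, 73 - 68) = 5.
Farmer 5: others sum to 71; max(0, 73 - 71) = 2.
Total collected = 0 + 14 + 6 + 5 + 2 = 27.

27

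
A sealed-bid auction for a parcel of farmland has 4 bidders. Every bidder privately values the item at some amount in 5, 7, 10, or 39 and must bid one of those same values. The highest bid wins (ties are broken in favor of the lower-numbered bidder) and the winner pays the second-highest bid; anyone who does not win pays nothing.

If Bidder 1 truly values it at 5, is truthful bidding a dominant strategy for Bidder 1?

Check each profile of the others' bids and compare truth against every alternative bid.
Others bid (5, 5, 7): truth gives 0, best alternative gives -2.
Others bid (5, 7, 5): truth gives 0, best alternative gives -2.
Others bid (5, 7, 7): truth gives 0, best alternative gives -2.
Others bid (7, 5, 5): truth gives 0, best alternative gives -2.
Others bid (7, 5, 7): truth gives 0, best alternative gives -2.
Others bid (7, 7, 5): truth gives 0, best alternative gives -2.
(Remaining 58 profiles checked similarly; truth is weakly best in each.)
In every case the truthful bid is at least as good as any alternative, so it is a dominant strategy.

Yes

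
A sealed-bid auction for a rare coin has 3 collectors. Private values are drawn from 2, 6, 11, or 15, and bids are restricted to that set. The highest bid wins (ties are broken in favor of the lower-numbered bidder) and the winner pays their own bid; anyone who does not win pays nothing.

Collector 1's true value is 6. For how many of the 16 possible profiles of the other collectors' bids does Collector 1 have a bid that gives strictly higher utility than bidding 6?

Others bid (2, 2): truth gives 0; bid 2 gives 4 > 0. Violating.
Others bid (2, 6): truth gives 0; no alternative beats it.
Others bid (2, 11): truth gives 0; no alternative beats it.
(Checking all 16 profiles: 1 has a profitable deviation, 15 do not.)

1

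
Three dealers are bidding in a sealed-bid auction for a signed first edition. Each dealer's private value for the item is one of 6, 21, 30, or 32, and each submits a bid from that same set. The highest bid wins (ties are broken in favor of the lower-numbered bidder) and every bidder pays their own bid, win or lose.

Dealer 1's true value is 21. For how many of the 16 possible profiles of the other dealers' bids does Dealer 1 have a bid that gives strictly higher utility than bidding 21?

13

Others bid (6, 6): truth gives 0; bid 6 gives 15 > 0. Violating.
Others bid (6, 30): truth gives -21; bid 6 gives -6 > -21. Violating.
Others bid (6, 32): truth gives -21; bid 6 gives -6 > -21. Violating.
Others bid (21, 30): truth gives -21; bid 6 gives -6 > -21. Violating.
Others bid (6, 21): truth gives 0; no alternative beats it.
Others bid (21, 6): truth gives 0; no alternative beats it.
(Checking all 16 profiles: 13 have a profitable deviation, 3 do not.)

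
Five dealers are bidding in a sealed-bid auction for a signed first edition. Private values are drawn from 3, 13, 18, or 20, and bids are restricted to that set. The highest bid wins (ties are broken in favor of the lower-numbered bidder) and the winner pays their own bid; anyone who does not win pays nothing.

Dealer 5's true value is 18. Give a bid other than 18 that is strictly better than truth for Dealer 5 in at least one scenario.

Suppose Dealer 1 bids 3, Dealer 2 bids 3, Dealer 3 bids 3 and Dealer 4 bids 3.
Bid 18: wins, pays 18, utility 18 - 18 = 0.
Bid 13: wins, pays 13, utility 18 - 13 = 5.
So bidding 13 beats truth here (5 > 0).

13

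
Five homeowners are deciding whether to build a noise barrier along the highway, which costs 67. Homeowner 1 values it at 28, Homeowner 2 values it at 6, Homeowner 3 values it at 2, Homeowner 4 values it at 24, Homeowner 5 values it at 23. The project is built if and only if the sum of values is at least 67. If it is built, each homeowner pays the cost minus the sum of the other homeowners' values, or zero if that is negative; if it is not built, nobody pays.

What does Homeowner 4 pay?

Total value 83 ≥ cost 67, so the project is built.
The other homeowners' values sum to 59.
Cost minus that sum is 67 - 59 = 8.

8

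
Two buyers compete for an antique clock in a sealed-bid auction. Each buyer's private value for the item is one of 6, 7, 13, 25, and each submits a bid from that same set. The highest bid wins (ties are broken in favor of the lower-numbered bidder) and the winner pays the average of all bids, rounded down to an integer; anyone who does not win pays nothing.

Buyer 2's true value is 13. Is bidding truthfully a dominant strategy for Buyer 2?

Consider the case where Buyer 1 bids 6.
Truthful bid 13: wins, pays 9, utility 13 - 9 = 4.
Bid 7 instead: wins, pays 6, utility 13 - 6 = 7.
Since 7 > 4, bidding 7 is strictly better here, so truthful bidding is not dominant.

No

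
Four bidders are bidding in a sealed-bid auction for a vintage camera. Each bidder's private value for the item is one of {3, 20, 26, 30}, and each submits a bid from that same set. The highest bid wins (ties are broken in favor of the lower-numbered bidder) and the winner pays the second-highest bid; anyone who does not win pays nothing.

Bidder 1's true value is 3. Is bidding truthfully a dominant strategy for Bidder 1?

Yes

Check each profile of the others' bids and compare truth against every alternative bid.
Others bid (3, 3, 20): truth gives 0, best alternative gives -17.
Others bid (3, 20, 3): truth gives 0, best alternative gives -17.
Others bid (3, 20, 20): truth gives 0, best alternative gives -17.
Others bid (20, 3, 3): truth gives 0, best alternative gives -17.
Others bid (20, 3, 20): truth gives 0, best alternative gives -17.
Others bid (20, 20, 3): truth gives 0, best alternative gives -17.
(Remaining 58 profiles checked similarly; truth is weakly best in each.)
In every case the truthful bid is at least as good as any alternative, so it is a dominant strategy.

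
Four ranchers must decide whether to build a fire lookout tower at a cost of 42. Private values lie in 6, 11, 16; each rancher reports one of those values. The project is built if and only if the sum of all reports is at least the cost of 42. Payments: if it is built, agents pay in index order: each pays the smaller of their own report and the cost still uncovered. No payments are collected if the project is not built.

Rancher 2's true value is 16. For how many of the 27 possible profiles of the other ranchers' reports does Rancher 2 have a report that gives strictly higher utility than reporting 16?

Others report (6, 11, 16): truth gives 0; report 11 gives 5 > 0. Violating.
Others report (6, 16, 11): truth gives 0; report 11 gives 5 > 0. Violating.
Others report (6, 16, 16): truth gives 0; report 6 gives 10 > 0. Violating.
Others report (11, 6, 16): truth gives 0; report 11 gives 5 > 0. Violating.
Others report (6, 6, 6): truth gives 0; no alternative beats it.
Others report (6, 6, 11): truth gives 0; no alternative beats it.
(Checking all 27 profiles: 17 have a profitable deviation, 10 do not.)

17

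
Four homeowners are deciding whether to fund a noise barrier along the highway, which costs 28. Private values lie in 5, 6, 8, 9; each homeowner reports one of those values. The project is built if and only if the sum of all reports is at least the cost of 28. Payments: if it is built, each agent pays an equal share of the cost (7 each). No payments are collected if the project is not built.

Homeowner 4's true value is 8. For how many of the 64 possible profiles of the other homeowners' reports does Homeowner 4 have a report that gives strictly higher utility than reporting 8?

9

Others report (5, 5, 9): truth gives 0; report 9 gives 1 > 0. Violating.
Others report (5, 6, 8): truth gives 0; report 9 gives 1 > 0. Violating.
Others report (5, 8, 6): truth gives 0; report 9 gives 1 > 0. Violating.
Others report (5, 9, 5): truth gives 0; report 9 gives 1 > 0. Violating.
Others report (5, 5, 5): truth gives 0; no alternative beats it.
Others report (5, 5, 6): truth gives 0; no alternative beats it.
(Checking all 64 profiles: 9 have a profitable deviation, 55 do not.)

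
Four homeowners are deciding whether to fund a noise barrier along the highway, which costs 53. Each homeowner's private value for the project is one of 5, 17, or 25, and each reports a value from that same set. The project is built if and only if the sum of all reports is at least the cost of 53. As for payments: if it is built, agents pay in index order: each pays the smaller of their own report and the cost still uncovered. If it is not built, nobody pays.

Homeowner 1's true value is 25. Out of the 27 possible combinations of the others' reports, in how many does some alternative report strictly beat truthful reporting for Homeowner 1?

Others report (5, 17, 17): truth gives 0; report 17 gives 8 > 0. Violating.
Others report (5, 17, 25): truth gives 0; report 17 gives 8 > 0. Violating.
Others report (5, 25, 17): truth gives 0; report 17 gives 8 > 0. Violating.
Others report (5, 25, 25): truth gives 0; report 5 gives 20 > 0. Violating.
Others report (5, 5, 5): truth gives 0; no alternative beats it.
Others report (5, 5, 17): truth gives 0; no alternative beats it.
(Checking all 27 profiles: 20 have a profitable deviation, 7 do not.)

20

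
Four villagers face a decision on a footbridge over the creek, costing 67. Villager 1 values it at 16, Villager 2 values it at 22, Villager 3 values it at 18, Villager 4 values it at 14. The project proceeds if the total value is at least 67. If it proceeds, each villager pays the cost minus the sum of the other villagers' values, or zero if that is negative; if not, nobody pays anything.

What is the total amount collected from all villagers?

58

Total value 70 ≥ cost 67, so it is built.
Villager 1: others sum to 54; max(0, 67 - 54) = 13.
Villager 2: others sum to 48; max(0, 67 - 48) = 19.
Villager 3: others sum to 52; max(0, 67 - 52) = 15.
Villager 4: others sum to 56; max(0, 67 - 56) = 11.
Total collected = 13 + 19 + 15 + 11 = 58.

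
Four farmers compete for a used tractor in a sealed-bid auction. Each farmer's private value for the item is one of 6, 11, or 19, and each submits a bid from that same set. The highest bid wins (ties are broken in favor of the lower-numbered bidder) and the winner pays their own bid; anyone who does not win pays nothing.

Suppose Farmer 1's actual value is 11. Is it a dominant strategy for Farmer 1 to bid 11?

No

Consider the case where Farmer 2 bids 6, Farmer 3 bids 6 and Farmer 4 bids 6.
Truthful bid 11: wins, pays 11, utility 11 - 11 = 0.
Bid 6 instead: wins, pays 6, utility 11 - 6 = 5.
Since 5 > 0, bidding 6 is strictly better here, so truthful bidding is not dominant.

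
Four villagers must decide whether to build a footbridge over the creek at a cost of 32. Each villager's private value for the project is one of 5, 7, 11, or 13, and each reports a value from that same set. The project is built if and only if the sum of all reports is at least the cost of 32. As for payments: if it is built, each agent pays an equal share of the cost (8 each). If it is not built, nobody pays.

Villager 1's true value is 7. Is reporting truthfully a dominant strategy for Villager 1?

No

Consider the case where Villager 2 reports 5, Villager 3 reports 7 and Villager 4 reports 13.
Truthful report 7: project built, pays 8, utility 7 - 8 = -1.
Report 5 instead: project not built, utility 0.
Since 0 > -1, reporting 5 is strictly better here, so truthful reporting is not dominant.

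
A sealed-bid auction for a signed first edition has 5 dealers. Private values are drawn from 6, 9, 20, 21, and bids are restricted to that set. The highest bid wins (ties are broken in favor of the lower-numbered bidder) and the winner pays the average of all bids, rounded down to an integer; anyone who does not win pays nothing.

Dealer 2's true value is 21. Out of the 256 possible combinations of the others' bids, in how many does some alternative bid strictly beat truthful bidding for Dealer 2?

18

Others bid (6, 6, 6, 6): truth gives 12; bid 9 gives 15 > 12. Violating.
Others bid (6, 6, 6, 9): truth gives 12; bid 9 gives 14 > 12. Violating.
Others bid (6, 6, 9, 6): truth gives 12; bid 9 gives 14 > 12. Violating.
Others bid (6, 6, 9, 9): truth gives 11; bid 9 gives 14 > 11. Violating.
Others bid (6, 6, 6, 20): truth gives 10; no alternative beats it.
Others bid (6, 6, 6, 21): truth gives 9; no alternative beats it.
(Checking all 256 profiles: 18 have a profitable deviation, 238 do not.)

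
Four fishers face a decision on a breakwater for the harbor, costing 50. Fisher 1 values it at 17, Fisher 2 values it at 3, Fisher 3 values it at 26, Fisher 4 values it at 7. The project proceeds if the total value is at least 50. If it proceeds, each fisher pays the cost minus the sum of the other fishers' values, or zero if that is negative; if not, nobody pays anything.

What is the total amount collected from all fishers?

Total value 53 ≥ cost 50, so it is built.
Fisher 1: others sum to 36; max(0, 50 - 36) = 14.
Fisher 2: others sum to 50; max(0, 50 - 50) = 0.
Fisher 3: others sum to 27; max(0, 50 - 27) = 23.
Fisher 4: others sum to 46; max(0, 50 - 46) = 4.
Total collected = 14 + 0 + 23 + 4 = 41.

41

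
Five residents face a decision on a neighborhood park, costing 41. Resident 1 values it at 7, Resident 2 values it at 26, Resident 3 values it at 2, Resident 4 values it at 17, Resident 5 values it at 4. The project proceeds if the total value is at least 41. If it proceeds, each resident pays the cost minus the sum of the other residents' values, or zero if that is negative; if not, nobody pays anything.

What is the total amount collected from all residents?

Total value 56 ≥ cost 41, so it is built.
Resident 1: others sum to 49; max(0, 41 - 49) = 0.
Resident 2: others sum to 30; max(0, 41 - 30) = 11.
Resident 3: others sum to 54; max(0, 41 - 54) = 0.
Resident 4: others sum to 39; max(0, 41 - 39) = 2.
Resident 5: others sum to 52; max(0, 41 - 52) = 0.
Total collected = 0 + 11 + 0 + 2 + 0 = 13.

13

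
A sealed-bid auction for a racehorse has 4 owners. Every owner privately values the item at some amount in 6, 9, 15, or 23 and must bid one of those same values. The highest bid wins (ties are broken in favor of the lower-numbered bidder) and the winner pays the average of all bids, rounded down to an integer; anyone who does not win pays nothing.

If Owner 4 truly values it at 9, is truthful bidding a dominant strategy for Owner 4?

Check each profile of the others' bids and compare truth against every alternative bid.
Others bid (6, 6, 6): truth gives 3, best alternative gives 1.
Others bid (6, 6, 9): truth gives 0, best alternative gives 0.
Others bid (6, 6, 15): truth gives 0, best alternative gives 0.
Others bid (6, 6, 23): truth gives 0, best alternative gives 0.
Others bid (6, 9, 6): truth gives 0, best alternative gives 0.
Others bid (6, 9, 9): truth gives 0, best alternative gives 0.
(Remaining 58 profiles checked similarly; truth is weakly best in each.)
In every case the truthful bid is at least as good as any alternative, so it is a dominant strategy.

Yes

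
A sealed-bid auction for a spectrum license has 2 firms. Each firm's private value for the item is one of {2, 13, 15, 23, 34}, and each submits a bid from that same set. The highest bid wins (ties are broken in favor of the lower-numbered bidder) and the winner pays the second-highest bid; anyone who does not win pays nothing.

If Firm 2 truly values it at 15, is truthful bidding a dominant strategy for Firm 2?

Check each profile of the others' bids and compare truth against every alternative bid.
Others bid (2): truth gives 13, best alternative gives 13.
Others bid (13): truth gives 2, best alternative gives 2.
Others bid (15): truth gives 0, best alternative gives 0.
Others bid (23): truth gives 0, best alternative gives 0.
Others bid (34): truth gives 0, best alternative gives 0.
In every case the truthful bid is at least as good as any alternative, so it is a dominant strategy.

Yes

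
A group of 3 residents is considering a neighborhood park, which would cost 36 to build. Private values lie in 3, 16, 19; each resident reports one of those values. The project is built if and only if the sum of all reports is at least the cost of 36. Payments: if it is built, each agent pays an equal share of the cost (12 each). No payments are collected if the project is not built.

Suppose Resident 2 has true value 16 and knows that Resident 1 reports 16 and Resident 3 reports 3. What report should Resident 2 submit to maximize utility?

19

Report 3: project not built, utility 0.
Report 16: project not built, utility 0.
Report 19: project built, pays 12, utility 16 - 12 = 4.
The best choice is 19 with utility 4.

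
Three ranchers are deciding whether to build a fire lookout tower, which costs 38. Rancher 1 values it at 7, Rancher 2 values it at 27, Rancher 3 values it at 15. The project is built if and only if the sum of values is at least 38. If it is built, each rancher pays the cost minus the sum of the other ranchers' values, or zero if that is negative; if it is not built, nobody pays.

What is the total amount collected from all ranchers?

20

Total value 49 ≥ cost 38, so it is built.
Rancher 1: others sum to 42; max(0, 38 - 42) = 0.
Rancher 2: others sum to 22; max(0, 38 - 22) = 16.
Rancher 3: others sum to 34; max(0, 38 - 34) = 4.
Total collected = 0 + 16 + 4 = 20.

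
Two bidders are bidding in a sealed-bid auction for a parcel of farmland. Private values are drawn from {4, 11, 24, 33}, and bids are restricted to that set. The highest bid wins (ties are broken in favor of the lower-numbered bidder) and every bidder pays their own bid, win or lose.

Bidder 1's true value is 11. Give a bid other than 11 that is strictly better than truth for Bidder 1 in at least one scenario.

Suppose Bidder 2 bids 4.
Bid 11: wins, pays 11, utility 11 - 11 = 0.
Bid 4: wins, pays 4, utility 11 - 4 = 7.
So bidding 4 beats truth here (7 > 0).

4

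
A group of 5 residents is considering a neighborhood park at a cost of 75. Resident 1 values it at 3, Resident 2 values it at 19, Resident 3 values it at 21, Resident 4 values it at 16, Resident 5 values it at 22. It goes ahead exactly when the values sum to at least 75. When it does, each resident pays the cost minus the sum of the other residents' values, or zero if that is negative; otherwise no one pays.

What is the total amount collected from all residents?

54

Total value 81 ≥ cost 75, so it is built.
Resident 1: others sum to 78; max(0, 75 - 78) = 0.
Resident 2: others sum to 62; max(0, 75 - 62) = 13.
Resident 3: others sum to 60; max(0, 75 - 60) = 15.
Resident 4: others sum to 65; max(0, 75 - 65) = 10.
Resident 5: others sum to 59; max(0, 75 - 59) = 16.
Total collected = 0 + 13 + 15 + 10 + 16 = 54.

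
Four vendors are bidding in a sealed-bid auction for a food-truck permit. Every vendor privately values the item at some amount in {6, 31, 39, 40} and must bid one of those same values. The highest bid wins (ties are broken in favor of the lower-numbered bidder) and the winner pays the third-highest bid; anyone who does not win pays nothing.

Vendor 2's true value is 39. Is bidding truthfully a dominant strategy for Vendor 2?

No

Consider the case where Vendor 1 bids 6, Vendor 3 bids 6 and Vendor 4 bids 40.
Truthful bid 39: loses, pays 0, utility 0.
Bid 40 instead: wins, pays 6, utility 39 - 6 = 33.
Since 33 > 0, bidding 40 is strictly better here, so truthful bidding is not dominant.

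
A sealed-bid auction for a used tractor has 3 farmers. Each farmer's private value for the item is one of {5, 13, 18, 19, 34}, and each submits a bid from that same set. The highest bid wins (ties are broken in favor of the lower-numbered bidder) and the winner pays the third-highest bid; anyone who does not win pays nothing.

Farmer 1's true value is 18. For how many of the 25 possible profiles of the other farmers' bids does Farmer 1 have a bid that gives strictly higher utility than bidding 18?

8

Others bid (5, 19): truth gives 0; bid 19 gives 13 > 0. Violating.
Others bid (5, 34): truth gives 0; bid 34 gives 13 > 0. Violating.
Others bid (13, 19): truth gives 0; bid 19 gives 5 > 0. Violating.
Others bid (13, 34): truth gives 0; bid 34 gives 5 > 0. Violating.
Others bid (5, 5): truth gives 13; no alternative beats it.
Others bid (5, 13): truth gives 13; no alternative beats it.
(Checking all 25 profiles: 8 have a profitable deviation, 17 do not.)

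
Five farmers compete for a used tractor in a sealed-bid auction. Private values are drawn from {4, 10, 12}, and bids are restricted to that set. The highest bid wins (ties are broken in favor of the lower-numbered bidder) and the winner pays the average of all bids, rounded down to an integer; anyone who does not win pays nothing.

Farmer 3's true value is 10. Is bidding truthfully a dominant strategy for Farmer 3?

Consider the case where Farmer 1 bids 4, Farmer 2 bids 4, Farmer 4 bids 4 and Farmer 5 bids 12.
Truthful bid 10: loses, pays 0, utility 0.
Bid 12 instead: wins, pays 7, utility 10 - 7 = 3.
Since 3 > 0, bidding 12 is strictly better here, so truthful bidding is not dominant.

No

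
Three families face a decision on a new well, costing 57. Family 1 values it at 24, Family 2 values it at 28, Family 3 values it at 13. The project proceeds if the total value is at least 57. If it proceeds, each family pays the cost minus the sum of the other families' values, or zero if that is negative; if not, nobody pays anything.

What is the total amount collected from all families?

41

Total value 65 ≥ cost 57, so it is built.
Family 1: others sum to 41; max(0, 57 - 41) = 16.
Family 2: others sum to 37; max(0, 57 - 37) = 20.
Family 3: others sum to 52; max(0, 57 - 52) = 5.
Total collected = 16 + 20 + 5 = 41.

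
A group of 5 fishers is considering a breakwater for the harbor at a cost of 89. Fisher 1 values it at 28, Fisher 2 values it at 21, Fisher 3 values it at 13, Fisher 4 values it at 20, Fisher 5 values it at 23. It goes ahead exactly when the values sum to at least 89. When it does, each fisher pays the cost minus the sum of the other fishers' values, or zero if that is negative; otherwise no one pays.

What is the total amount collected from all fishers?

Total value 105 ≥ cost 89, so it is built.
Fisher 1: others sum to 77; max(0, 89 - 77) = 12.
Fisher 2: others sum to 84; max(0, 89 - 84) = 5.
Fisher 3: others sum to 92; max(0, 89 - 92) = 0.
Fisher 4: others sum to 85; max(0, 89 - 85) = 4.
Fisher 5: others sum to 82; max(0, 89 - 82) = 7.
Total collected = 12 + 5 + 0 + 4 + 7 = 28.

28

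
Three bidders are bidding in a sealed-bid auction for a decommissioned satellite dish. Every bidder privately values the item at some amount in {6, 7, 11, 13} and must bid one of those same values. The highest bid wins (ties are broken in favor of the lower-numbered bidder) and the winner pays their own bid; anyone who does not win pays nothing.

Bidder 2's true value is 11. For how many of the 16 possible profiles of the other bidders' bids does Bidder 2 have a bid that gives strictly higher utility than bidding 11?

2

Others bid (6, 6): truth gives 0; bid 7 gives 4 > 0. Violating.
Others bid (6, 7): truth gives 0; bid 7 gives 4 > 0. Violating.
Others bid (6, 11): truth gives 0; no alternative beats it.
Others bid (6, 13): truth gives 0; no alternative beats it.
(Checking all 16 profiles: 2 have a profitable deviation, 14 do not.)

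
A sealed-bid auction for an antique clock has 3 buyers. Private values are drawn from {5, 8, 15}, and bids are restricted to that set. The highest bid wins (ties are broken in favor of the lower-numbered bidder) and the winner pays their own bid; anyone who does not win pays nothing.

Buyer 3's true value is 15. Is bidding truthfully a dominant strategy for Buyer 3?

No

Consider the case where Buyer 1 bids 5 and Buyer 2 bids 5.
Truthful bid 15: wins, pays 15, utility 15 - 15 = 0.
Bid 8 instead: wins, pays 8, utility 15 - 8 = 7.
Since 7 > 0, bidding 8 is strictly better here, so truthful bidding is not dominant.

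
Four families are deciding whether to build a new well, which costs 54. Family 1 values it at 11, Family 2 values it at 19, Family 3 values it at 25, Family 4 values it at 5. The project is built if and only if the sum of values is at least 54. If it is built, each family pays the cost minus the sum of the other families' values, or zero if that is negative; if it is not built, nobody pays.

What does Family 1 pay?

Total value 60 ≥ cost 54, so the project is built.
The other families' values sum to 49.
Cost minus that sum is 54 - 49 = 5.

5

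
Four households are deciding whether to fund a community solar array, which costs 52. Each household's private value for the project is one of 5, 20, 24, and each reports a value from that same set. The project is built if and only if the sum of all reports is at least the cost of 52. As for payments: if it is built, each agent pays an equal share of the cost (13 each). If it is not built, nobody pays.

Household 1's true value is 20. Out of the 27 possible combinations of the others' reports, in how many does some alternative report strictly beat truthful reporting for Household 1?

3

Others report (5, 5, 20): truth gives 0; report 24 gives 7 > 0. Violating.
Others report (5, 20, 5): truth gives 0; report 24 gives 7 > 0. Violating.
Others report (20, 5, 5): truth gives 0; report 24 gives 7 > 0. Violating.
Others report (5, 5, 5): truth gives 0; no alternative beats it.
Others report (5, 5, 24): truth gives 7; no alternative beats it.
(Checking all 27 profiles: 3 have a profitable deviation, 24 do not.)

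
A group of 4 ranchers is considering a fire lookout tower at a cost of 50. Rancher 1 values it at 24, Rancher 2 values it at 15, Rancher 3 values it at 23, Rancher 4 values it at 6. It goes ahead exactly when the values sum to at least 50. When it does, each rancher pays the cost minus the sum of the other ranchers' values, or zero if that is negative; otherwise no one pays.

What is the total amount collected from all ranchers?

11

Total value 68 ≥ cost 50, so it is built.
Rancher 1: others sum to 44; max(0, 50 - 44) = 6.
Rancher 2: others sum to 53; max(0, 50 - 53) = 0.
Rancher 3: others sum to 45; max(0, 50 - 45) = 5.
Rancher 4: others sum to 62; max(0, 50 - 62) = 0.
Total collected = 6 + 0 + 5 + 0 = 11.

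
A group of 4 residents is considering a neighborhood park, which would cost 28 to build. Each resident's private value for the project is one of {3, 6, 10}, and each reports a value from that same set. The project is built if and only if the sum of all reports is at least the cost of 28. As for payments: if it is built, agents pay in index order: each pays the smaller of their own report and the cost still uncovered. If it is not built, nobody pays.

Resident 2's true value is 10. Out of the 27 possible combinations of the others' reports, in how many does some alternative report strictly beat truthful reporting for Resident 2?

10

Others report (3, 10, 10): truth gives 0; report 6 gives 4 > 0. Violating.
Others report (6, 6, 10): truth gives 0; report 6 gives 4 > 0. Violating.
Others report (6, 10, 6): truth gives 0; report 6 gives 4 > 0. Violating.
Others report (6, 10, 10): truth gives 0; report 3 gives 7 > 0. Violating.
Others report (3, 3, 3): truth gives 0; no alternative beats it.
Others report (3, 3, 6): truth gives 0; no alternative beats it.
(Checking all 27 profiles: 10 have a profitable deviation, 17 do not.)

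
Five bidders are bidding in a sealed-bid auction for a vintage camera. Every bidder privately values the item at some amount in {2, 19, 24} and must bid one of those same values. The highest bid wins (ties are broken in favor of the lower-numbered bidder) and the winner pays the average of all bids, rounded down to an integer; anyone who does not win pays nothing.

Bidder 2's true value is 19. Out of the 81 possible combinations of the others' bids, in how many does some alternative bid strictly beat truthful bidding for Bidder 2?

37

Others bid (2, 2, 2, 24): truth gives 0; bid 24 gives 9 > 0. Violating.
Others bid (2, 2, 19, 24): truth gives 0; bid 24 gives 5 > 0. Violating.
Others bid (2, 2, 24, 2): truth gives 0; bid 24 gives 9 > 0. Violating.
Others bid (2, 2, 24, 19): truth gives 0; bid 24 gives 5 > 0. Violating.
Others bid (2, 2, 2, 2): truth gives 14; no alternative beats it.
Others bid (2, 2, 2, 19): truth gives 11; no alternative beats it.
(Checking all 81 profiles: 37 have a profitable deviation, 44 do not.)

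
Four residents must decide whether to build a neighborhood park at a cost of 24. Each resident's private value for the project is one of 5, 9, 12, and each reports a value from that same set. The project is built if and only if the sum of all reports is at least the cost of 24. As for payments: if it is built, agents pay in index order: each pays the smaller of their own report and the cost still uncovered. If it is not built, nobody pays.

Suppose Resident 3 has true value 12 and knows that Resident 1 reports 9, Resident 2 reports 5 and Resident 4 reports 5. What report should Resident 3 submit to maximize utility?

5

Report 5: project built, pays 5, utility 12 - 5 = 7.
Report 9: project built, pays 9, utility 12 - 9 = 3.
Report 12: project built, pays 10, utility 12 - 10 = 2.
The best choice is 5 with utility 7.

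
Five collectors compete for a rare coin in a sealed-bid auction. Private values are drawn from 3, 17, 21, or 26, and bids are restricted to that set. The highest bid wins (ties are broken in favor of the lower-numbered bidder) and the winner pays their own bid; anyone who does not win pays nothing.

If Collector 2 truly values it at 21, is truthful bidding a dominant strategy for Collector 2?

No

Consider the case where Collector 1 bids 3, Collector 3 bids 3, Collector 4 bids 3 and Collector 5 bids 3.
Truthful bid 21: wins, pays 21, utility 21 - 21 = 0.
Bid 17 instead: wins, pays 17, utility 21 - 17 = 4.
Since 4 > 0, bidding 17 is strictly better here, so truthful bidding is not dominant.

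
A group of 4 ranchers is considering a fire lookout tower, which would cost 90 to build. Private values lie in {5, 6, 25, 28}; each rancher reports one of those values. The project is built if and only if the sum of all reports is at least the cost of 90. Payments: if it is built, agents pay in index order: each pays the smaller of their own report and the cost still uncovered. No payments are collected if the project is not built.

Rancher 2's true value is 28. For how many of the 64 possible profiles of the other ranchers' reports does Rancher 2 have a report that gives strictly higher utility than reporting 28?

Others report (25, 25, 25): truth gives 0; report 25 gives 3 > 0. Violating.
Others report (25, 25, 28): truth gives 0; report 25 gives 3 > 0. Violating.
Others report (25, 28, 25): truth gives 0; report 25 gives 3 > 0. Violating.
Others report (25, 28, 28): truth gives 0; report 25 gives 3 > 0. Violating.
Others report (5, 5, 5): truth gives 0; no alternative beats it.
Others report (5, 5, 6): truth gives 0; no alternative beats it.
(Checking all 64 profiles: 8 have a profitable deviation, 56 do not.)

8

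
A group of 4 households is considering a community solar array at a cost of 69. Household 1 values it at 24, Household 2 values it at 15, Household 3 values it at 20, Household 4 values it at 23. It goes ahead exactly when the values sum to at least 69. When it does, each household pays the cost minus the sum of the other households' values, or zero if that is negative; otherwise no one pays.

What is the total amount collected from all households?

30

Total value 82 ≥ cost 69, so it is built.
Household 1: others sum to 58; max(0, 69 - 58) = 11.
Household 2: others sum to 67; max(0, 69 - 67) = 2.
Household 3: others sum to 62; max(0, 69 - 62) = 7.
Household 4: others sum to 59; max(0, 69 - 59) = 10.
Total collected = 11 + 2 + 7 + 10 = 30.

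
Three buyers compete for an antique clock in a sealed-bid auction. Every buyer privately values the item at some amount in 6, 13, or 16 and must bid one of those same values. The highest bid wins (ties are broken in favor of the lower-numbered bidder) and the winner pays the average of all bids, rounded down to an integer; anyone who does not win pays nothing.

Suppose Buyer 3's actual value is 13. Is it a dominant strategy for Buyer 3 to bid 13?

Consider the case where Buyer 1 bids 6 and Buyer 2 bids 13.
Truthful bid 13: loses, pays 0, utility 0.
Bid 16 instead: wins, pays 11, utility 13 - 11 = 2.
Since 2 > 0, bidding 16 is strictly better here, so truthful bidding is not dominant.

No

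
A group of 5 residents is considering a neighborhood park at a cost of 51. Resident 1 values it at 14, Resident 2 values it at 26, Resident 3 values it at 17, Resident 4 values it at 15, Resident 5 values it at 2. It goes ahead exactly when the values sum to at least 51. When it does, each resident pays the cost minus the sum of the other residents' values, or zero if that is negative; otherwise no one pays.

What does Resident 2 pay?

3

Total value 74 ≥ cost 51, so the project is built.
The other residents' values sum to 48.
Cost minus that sum is 51 - 48 = 3.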